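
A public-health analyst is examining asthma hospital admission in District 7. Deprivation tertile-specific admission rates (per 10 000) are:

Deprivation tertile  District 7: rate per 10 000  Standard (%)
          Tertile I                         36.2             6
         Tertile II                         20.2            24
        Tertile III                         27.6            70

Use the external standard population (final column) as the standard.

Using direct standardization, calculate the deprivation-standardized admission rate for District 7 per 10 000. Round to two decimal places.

Standard weights: 0.06, 0.24, 0.70.
Standardized rate: 0.0600×36.2 + 0.2400×20.2 + 0.7000×27.6 = 26.3400 per 10 000.

26.34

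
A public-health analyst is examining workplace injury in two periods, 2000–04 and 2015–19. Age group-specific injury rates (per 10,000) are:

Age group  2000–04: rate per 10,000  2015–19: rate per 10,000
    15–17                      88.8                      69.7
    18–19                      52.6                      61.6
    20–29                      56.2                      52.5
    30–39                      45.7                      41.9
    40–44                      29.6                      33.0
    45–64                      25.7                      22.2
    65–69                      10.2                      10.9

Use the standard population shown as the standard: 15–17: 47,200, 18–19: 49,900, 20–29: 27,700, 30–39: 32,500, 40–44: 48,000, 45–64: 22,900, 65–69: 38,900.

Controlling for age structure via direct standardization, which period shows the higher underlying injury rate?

Standard total = 267,100; weights = 0.1767, 0.1868, 0.1037, 0.1217, 0.1797, 0.0857, 0.1456.
2000–04: 0.1767×88.8 + 0.1868×52.6 + 0.1037×56.2 + 0.1217×45.7 + 0.1797×29.6 + 0.0857×25.7 + 0.1456×10.2 = 45.9161 per 10,000.
2015–19: 0.1767×69.7 + 0.1868×61.6 + 0.1037×52.5 + 0.1217×41.9 + 0.1797×33.0 + 0.0857×22.2 + 0.1456×10.9 = 43.7891 per 10,000.

2000–04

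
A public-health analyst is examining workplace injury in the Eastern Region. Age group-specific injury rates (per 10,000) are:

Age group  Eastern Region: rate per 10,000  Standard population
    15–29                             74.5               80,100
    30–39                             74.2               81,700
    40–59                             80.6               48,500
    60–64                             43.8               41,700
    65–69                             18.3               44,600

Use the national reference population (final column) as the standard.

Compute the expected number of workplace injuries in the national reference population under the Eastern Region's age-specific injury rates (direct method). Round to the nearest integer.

Expected workplace injuries = Σ (standard pop × age-specific rate ÷ 10,000)
= 80,100×74.5/10,000 + 81,700×74.2/10,000 + 48,500×80.6/10,000 + 41,700×43.8/10,000 + 44,600×18.3/10,000
= 596.75 + 606.21 + 390.91 + 182.65 + 81.62 = 1858.13.

1858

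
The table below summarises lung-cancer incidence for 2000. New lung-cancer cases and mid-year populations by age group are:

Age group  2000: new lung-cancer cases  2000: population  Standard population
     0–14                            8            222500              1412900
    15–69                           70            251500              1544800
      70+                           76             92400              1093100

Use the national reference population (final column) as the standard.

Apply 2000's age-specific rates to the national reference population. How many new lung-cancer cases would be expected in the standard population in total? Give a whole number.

1380

Age-specific rates per 100000 for 2000: 3.60, 27.83, 82.25.
Expected new lung-cancer cases = Σ (standard pop × age-specific rate ÷ 100000)
= 1412900×3.60/100000 + 1544800×27.83/100000 + 1093100×82.25/100000
= 50.80 + 429.96 + 899.09 = 1379.85.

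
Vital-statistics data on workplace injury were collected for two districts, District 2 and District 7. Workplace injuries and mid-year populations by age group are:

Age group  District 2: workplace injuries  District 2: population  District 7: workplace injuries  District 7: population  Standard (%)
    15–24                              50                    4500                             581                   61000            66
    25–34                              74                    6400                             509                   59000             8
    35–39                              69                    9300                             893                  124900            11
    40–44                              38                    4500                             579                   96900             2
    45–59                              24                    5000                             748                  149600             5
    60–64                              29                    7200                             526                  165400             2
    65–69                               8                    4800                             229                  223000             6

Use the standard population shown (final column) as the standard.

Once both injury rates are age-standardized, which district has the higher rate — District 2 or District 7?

District 2

Age-specific rates per 10000 for District 2: 111.11, 115.62, 74.19, 84.44, 48.00, 40.28, 16.67.
For District 7: 95.25, 86.27, 71.50, 59.75, 50.00, 31.80, 10.27.
Standard weights: 0.66, 0.08, 0.11, 0.02, 0.05, 0.02, 0.06.
District 2: 0.6600×111.11 + 0.0800×115.62 + 0.1100×74.19 + 0.0200×84.44 + 0.0500×48.00 + 0.0200×40.28 + 0.0600×16.67 = 96.6391 per 10000.
District 7: 0.6600×95.25 + 0.0800×86.27 + 0.1100×71.50 + 0.0200×59.75 + 0.0500×50.00 + 0.0200×31.80 + 0.0600×10.27 = 82.5759 per 10000.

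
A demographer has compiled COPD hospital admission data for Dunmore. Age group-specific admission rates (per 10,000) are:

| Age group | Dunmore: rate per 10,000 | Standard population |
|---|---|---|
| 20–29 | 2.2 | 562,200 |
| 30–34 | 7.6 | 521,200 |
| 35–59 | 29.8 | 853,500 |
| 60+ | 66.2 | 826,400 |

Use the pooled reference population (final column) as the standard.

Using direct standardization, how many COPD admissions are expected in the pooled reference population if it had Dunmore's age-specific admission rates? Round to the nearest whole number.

Expected COPD admissions = Σ (standard pop × age-specific rate ÷ 10,000)
= 562,200×2.2/10,000 + 521,200×7.6/10,000 + 853,500×29.8/10,000 + 826,400×66.2/10,000
= 123.68 + 396.11 + 2543.43 + 5470.77 = 8533.99.

8534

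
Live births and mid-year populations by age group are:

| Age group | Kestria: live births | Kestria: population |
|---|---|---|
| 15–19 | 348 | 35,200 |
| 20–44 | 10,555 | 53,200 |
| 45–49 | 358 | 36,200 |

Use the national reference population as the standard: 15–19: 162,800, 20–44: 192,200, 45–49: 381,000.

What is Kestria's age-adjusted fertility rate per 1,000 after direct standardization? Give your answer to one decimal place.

Age-specific rates per 1,000 for Kestria: 9.886, 198.402, 9.890.
Standard total = 736,000; weights = 0.2212, 0.2611, 0.5177.
Standardized rate: 0.2212×9.886 + 0.2611×198.402 + 0.5177×9.890 = 59.1173 per 1,000.

59.1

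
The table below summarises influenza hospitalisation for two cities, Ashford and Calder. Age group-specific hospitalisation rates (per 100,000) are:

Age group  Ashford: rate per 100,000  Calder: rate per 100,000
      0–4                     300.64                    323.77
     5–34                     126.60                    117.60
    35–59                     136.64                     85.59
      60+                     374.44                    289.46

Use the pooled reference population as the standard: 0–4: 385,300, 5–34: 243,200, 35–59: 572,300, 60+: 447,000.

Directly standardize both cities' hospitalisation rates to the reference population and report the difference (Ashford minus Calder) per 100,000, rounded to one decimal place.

36.7

Standard total = 1,647,800; weights = 0.2338, 0.1476, 0.3473, 0.2713.
Ashford: 0.2338×300.64 + 0.1476×126.60 + 0.3473×136.64 + 0.2713×374.44 = 238.0140 per 100,000.
Calder: 0.2338×323.77 + 0.1476×117.60 + 0.3473×85.59 + 0.2713×289.46 = 201.3113 per 100,000.
Difference = 238.0140 − 201.3113 = 36.7027.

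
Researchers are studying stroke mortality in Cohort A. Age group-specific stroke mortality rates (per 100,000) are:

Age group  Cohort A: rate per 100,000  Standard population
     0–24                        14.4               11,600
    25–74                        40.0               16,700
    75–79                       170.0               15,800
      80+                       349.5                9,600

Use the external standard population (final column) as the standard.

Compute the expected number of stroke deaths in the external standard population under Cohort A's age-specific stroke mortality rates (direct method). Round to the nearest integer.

69

Expected stroke deaths = Σ (standard pop × age-specific rate ÷ 100,000)
= 11,600×14.4/100,000 + 16,700×40.0/100,000 + 15,800×170.0/100,000 + 9,600×349.5/100,000
= 1.67 + 6.68 + 26.86 + 33.55 = 68.76.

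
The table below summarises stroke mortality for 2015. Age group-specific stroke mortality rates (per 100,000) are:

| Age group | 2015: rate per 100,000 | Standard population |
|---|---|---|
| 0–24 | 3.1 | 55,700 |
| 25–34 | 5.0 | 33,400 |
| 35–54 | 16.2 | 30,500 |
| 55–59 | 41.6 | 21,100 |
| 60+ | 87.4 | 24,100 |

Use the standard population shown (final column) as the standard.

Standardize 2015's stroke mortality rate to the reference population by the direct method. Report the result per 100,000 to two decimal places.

23.17

Standard total = 164,800; weights = 0.3380, 0.2027, 0.1851, 0.1280, 0.1462.
Standardized rate: 0.3380×3.1 + 0.2027×5.0 + 0.1851×16.2 + 0.1280×41.6 + 0.1462×87.4 = 23.1667 per 100,000.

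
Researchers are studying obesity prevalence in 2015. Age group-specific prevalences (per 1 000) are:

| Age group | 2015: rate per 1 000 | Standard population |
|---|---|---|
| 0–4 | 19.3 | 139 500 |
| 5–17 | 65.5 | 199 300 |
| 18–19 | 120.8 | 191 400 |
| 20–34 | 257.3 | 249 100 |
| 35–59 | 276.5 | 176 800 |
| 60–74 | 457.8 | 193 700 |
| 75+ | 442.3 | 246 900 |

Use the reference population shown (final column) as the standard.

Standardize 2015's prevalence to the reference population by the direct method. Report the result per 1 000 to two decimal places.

Standard total = 1 396 700; weights = 0.0999, 0.1427, 0.1370, 0.1783, 0.1266, 0.1387, 0.1768.
Standardized rate: 0.0999×19.3 + 0.1427×65.5 + 0.1370×120.8 + 0.1783×257.3 + 0.1266×276.5 + 0.1387×457.8 + 0.1768×442.3 = 250.3945 per 1 000.

250.39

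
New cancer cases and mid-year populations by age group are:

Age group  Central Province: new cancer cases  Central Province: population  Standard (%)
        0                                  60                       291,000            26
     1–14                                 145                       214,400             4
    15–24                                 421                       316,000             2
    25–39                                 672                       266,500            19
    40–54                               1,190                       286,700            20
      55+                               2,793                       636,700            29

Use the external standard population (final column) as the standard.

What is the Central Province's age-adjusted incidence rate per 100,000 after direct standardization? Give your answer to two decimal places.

268.87

Age-specific rates per 100,000 for the Central Province: 20.62, 67.63, 133.23, 252.16, 415.07, 438.67.
Standard weights: 0.26, 0.04, 0.02, 0.19, 0.20, 0.29.
Standardized rate: 0.2600×20.62 + 0.0400×67.63 + 0.0200×133.23 + 0.1900×252.16 + 0.2000×415.07 + 0.2900×438.67 = 268.8679 per 100,000.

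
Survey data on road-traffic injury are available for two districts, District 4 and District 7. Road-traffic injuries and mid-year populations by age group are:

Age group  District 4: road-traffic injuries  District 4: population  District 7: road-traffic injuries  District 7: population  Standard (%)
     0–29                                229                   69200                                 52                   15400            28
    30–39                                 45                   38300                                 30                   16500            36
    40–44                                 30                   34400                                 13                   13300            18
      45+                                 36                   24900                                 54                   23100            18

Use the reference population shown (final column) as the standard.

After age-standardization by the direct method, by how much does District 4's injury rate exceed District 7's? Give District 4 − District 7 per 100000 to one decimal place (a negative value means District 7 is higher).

Age-specific rates per 100000 for District 4: 330.92, 117.49, 87.21, 144.58.
For District 7: 337.66, 181.82, 97.74, 233.77.
Standard weights: 0.28, 0.36, 0.18, 0.18.
District 4: 0.2800×330.92 + 0.3600×117.49 + 0.1800×87.21 + 0.1800×144.58 = 176.6784 per 100000.
District 7: 0.2800×337.66 + 0.3600×181.82 + 0.1800×97.74 + 0.1800×233.77 = 219.6719 per 100000.
Difference = 176.6784 − 219.6719 = -42.9935.

-43.0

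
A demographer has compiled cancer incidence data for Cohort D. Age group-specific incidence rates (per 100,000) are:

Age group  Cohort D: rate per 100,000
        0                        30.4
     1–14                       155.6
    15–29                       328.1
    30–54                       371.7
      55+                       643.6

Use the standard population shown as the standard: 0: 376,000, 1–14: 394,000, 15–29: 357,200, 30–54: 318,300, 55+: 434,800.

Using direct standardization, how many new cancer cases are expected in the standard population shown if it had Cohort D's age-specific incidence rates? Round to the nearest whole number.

5881

Expected new cancer cases = Σ (standard pop × age-specific rate ÷ 100,000)
= 376,000×30.4/100,000 + 394,000×155.6/100,000 + 357,200×328.1/100,000 + 318,300×371.7/100,000 + 434,800×643.6/100,000
= 114.30 + 613.06 + 1171.97 + 1183.12 + 2798.37 = 5880.84.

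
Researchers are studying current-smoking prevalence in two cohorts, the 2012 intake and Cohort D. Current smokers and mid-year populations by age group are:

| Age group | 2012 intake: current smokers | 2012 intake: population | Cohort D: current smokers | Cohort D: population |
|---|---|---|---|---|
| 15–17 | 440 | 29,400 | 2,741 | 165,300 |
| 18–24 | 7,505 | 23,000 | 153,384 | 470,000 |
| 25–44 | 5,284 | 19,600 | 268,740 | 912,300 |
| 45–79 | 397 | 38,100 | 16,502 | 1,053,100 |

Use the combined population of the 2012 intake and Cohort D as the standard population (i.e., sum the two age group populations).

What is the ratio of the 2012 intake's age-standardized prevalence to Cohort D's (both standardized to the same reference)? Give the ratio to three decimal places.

Age-specific rates per 1,000 for the 2012 intake: 14.966, 326.304, 269.592, 10.420.
For Cohort D: 16.582, 326.349, 294.574, 15.670.
Combined standard total = 2,710,800; weights = 0.0718, 0.1819, 0.3438, 0.4025.
The 2012 intake: 0.0718×14.966 + 0.1819×326.304 + 0.3438×269.592 + 0.4025×10.420 = 157.2911 per 1,000.
Cohort D: 0.0718×16.582 + 0.1819×326.349 + 0.3438×294.574 + 0.4025×15.670 = 168.1169 per 1,000.
Ratio = 157.2911 ÷ 168.1169 = 0.93561.

0.936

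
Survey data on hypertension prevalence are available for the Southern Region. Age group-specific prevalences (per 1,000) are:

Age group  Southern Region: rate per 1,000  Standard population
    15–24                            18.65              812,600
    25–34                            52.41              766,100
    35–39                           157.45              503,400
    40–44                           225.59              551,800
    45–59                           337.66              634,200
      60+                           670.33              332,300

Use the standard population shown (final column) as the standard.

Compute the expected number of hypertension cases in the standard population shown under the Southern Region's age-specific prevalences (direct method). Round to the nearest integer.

Expected hypertension cases = Σ (standard pop × age-specific rate ÷ 1,000)
= 812,600×18.65/1,000 + 766,100×52.41/1,000 + 503,400×157.45/1,000 + 551,800×225.59/1,000 + 634,200×337.66/1,000 + 332,300×670.33/1,000
= 15154.99 + 40151.30 + 79260.33 + 124480.56 + 214143.97 + 222750.66 = 695941.81.

695942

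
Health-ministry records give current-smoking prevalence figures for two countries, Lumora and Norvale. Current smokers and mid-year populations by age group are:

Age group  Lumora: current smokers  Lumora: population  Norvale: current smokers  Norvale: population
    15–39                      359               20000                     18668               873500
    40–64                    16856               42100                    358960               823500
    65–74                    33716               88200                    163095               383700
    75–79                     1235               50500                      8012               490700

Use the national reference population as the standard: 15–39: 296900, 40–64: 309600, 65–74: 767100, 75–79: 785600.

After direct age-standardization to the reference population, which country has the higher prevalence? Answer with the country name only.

Norvale

Age-specific rates per 1000 for Lumora: 17.950, 400.380, 382.268, 24.455.
For Norvale: 21.371, 435.896, 425.059, 16.328.
Standard total = 2159200; weights = 0.1375, 0.1434, 0.3553, 0.3638.
Lumora: 0.1375×17.950 + 0.1434×400.380 + 0.3553×382.268 + 0.3638×24.455 = 204.5835 per 1000.
Norvale: 0.1375×21.371 + 0.1434×435.896 + 0.3553×425.059 + 0.3638×16.328 = 222.3916 per 1000.
The crude rates (259.79 vs 213.40) would put Lumora higher, but that reflects its age composition; once standardized to a common age structure, Norvale has the higher underlying rate.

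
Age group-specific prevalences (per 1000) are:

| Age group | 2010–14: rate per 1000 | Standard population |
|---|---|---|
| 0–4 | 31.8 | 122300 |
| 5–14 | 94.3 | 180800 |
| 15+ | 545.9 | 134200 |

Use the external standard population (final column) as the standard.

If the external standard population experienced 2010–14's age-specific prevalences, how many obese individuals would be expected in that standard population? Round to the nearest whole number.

94198

Expected obese individuals = Σ (standard pop × age-specific rate ÷ 1000)
= 122300×31.8/1000 + 180800×94.3/1000 + 134200×545.9/1000
= 3889.14 + 17049.44 + 73259.78 = 94198.36.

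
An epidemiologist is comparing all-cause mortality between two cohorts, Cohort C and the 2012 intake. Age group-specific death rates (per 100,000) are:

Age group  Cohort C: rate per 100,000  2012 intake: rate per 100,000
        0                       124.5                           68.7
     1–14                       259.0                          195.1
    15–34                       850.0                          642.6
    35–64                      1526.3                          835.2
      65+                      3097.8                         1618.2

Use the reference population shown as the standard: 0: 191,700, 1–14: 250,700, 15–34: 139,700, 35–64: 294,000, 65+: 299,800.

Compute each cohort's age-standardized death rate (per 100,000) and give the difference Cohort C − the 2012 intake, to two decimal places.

Standard total = 1,175,900; weights = 0.1630, 0.2132, 0.1188, 0.2500, 0.2550.
Cohort C: 0.1630×124.5 + 0.2132×259.0 + 0.1188×850.0 + 0.2500×1526.3 + 0.2550×3097.8 = 1347.9000 per 100,000.
The 2012 intake: 0.1630×68.7 + 0.2132×195.1 + 0.1188×642.6 + 0.2500×835.2 + 0.2550×1618.2 = 750.5211 per 100,000.
Difference = 1347.9000 − 750.5211 = 597.3789.

597.38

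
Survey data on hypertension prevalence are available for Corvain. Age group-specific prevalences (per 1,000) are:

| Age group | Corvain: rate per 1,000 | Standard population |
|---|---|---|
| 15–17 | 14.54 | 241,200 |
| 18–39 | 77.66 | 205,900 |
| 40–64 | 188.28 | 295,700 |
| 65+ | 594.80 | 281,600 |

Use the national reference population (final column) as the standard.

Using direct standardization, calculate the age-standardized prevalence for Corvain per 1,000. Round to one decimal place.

Standard total = 1,024,400; weights = 0.2355, 0.2010, 0.2887, 0.2749.
Standardized rate: 0.2355×14.54 + 0.2010×77.66 + 0.2887×188.28 + 0.2749×594.80 = 236.8873 per 1,000.

236.9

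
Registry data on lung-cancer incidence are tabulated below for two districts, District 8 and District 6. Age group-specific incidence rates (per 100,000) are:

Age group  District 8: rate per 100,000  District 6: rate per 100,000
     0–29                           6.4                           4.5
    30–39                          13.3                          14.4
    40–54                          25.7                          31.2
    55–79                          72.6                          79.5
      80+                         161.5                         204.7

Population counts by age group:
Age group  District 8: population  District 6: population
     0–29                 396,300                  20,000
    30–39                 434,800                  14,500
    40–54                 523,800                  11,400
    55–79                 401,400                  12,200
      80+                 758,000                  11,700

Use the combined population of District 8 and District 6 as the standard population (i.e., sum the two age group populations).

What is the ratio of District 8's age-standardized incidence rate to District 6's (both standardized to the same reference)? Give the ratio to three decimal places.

0.820

Combined standard total = 2,584,100; weights = 0.1611, 0.1739, 0.2071, 0.1601, 0.2979.
District 8: 0.1611×6.4 + 0.1739×13.3 + 0.2071×25.7 + 0.1601×72.6 + 0.2979×161.5 = 68.3908 per 100,000.
District 6: 0.1611×4.5 + 0.1739×14.4 + 0.2071×31.2 + 0.1601×79.5 + 0.2979×204.7 = 83.3870 per 100,000.
Ratio = 68.3908 ÷ 83.3870 = 0.82016.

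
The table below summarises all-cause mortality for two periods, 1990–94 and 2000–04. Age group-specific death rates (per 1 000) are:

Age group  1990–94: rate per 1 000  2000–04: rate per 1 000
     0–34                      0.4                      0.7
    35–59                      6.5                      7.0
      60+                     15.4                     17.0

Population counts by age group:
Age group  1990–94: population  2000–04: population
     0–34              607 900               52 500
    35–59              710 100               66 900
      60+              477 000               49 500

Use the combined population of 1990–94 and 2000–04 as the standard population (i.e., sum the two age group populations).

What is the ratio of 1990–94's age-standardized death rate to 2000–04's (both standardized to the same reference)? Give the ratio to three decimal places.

0.904

Combined standard total = 1 963 900; weights = 0.3363, 0.3956, 0.2681.
1990–94: 0.3363×0.4 + 0.3956×6.5 + 0.2681×15.4 = 6.8347 per 1 000.
2000–04: 0.3363×0.7 + 0.3956×7.0 + 0.2681×17.0 = 7.5624 per 1 000.
Ratio = 6.8347 ÷ 7.5624 = 0.90378.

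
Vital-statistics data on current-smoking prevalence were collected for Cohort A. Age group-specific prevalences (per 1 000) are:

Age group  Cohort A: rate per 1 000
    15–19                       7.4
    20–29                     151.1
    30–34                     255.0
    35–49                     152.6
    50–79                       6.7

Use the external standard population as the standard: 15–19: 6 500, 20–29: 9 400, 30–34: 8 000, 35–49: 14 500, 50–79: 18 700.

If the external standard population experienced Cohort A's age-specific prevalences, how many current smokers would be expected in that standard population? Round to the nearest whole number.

Expected current smokers = Σ (standard pop × age-specific rate ÷ 1 000)
= 6 500×7.4/1 000 + 9 400×151.1/1 000 + 8 000×255.0/1 000 + 14 500×152.6/1 000 + 18 700×6.7/1 000
= 48.10 + 1420.34 + 2040.00 + 2212.70 + 125.29 = 5846.43.

5846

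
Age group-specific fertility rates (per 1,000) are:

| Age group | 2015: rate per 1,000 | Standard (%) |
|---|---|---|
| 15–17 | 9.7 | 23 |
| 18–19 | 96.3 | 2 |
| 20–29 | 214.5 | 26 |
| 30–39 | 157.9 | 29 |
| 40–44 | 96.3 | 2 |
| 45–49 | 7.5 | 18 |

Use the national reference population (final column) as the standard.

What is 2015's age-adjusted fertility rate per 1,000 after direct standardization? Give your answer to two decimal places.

108.99

Standard weights: 0.23, 0.02, 0.26, 0.29, 0.02, 0.18.
Standardized rate: 0.2300×9.7 + 0.0200×96.3 + 0.2600×214.5 + 0.2900×157.9 + 0.0200×96.3 + 0.1800×7.5 = 108.9940 per 1,000.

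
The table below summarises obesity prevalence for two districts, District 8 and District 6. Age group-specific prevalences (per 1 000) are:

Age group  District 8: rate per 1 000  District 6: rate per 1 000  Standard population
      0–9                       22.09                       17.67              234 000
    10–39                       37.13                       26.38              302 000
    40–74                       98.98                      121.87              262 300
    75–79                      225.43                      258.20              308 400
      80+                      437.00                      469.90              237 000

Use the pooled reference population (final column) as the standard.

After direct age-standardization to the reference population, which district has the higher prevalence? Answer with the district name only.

District 6

Standard total = 1 343 700; weights = 0.1741, 0.2248, 0.1952, 0.2295, 0.1764.
District 8: 0.1741×22.09 + 0.2248×37.13 + 0.1952×98.98 + 0.2295×225.43 + 0.1764×437.00 = 160.3307 per 1 000.
District 6: 0.1741×17.67 + 0.2248×26.38 + 0.1952×121.87 + 0.2295×258.20 + 0.1764×469.90 = 174.9373 per 1 000.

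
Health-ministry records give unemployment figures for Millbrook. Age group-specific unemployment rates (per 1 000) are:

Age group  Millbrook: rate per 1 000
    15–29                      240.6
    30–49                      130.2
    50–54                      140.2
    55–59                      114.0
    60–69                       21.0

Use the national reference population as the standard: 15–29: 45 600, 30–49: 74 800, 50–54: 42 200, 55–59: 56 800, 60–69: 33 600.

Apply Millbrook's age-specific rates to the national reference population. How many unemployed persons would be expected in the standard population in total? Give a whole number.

Expected unemployed persons = Σ (standard pop × age-specific rate ÷ 1 000)
= 45 600×240.6/1 000 + 74 800×130.2/1 000 + 42 200×140.2/1 000 + 56 800×114.0/1 000 + 33 600×21.0/1 000
= 10971.36 + 9738.96 + 5916.44 + 6475.20 + 705.60 = 33807.56.

33808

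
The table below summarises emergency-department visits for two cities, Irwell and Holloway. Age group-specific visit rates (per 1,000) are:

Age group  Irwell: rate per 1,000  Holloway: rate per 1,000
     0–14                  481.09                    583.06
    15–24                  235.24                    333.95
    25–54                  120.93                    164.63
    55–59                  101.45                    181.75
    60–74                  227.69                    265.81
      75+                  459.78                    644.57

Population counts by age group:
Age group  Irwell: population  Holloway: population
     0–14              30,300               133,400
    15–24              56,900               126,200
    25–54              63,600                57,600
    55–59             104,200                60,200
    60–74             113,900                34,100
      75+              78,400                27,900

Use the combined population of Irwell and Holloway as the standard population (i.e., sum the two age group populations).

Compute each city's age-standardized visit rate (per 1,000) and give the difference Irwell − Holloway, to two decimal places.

Combined standard total = 886,700; weights = 0.1846, 0.2065, 0.1367, 0.1854, 0.1669, 0.1199.
Irwell: 0.1846×481.09 + 0.2065×235.24 + 0.1367×120.93 + 0.1854×101.45 + 0.1669×227.69 + 0.1199×459.78 = 265.8562 per 1,000.
Holloway: 0.1846×583.06 + 0.2065×333.95 + 0.1367×164.63 + 0.1854×181.75 + 0.1669×265.81 + 0.1199×644.57 = 354.4420 per 1,000.
Difference = 265.8562 − 354.4420 = -88.5858.

-88.59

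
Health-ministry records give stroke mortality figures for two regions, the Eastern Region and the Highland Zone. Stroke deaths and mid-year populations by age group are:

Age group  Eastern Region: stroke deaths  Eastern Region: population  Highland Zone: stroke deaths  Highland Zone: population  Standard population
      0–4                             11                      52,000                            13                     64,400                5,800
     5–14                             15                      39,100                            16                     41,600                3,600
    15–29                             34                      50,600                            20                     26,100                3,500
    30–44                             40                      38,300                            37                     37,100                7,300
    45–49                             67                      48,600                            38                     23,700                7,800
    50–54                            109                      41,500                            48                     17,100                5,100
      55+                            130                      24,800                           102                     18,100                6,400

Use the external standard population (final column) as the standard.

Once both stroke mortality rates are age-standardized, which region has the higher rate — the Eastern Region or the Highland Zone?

Age-specific rates per 100,000 for the Eastern Region: 21.15, 38.36, 67.19, 104.44, 137.86, 262.65, 524.19.
For the Highland Zone: 20.19, 38.46, 76.63, 99.73, 160.34, 280.70, 563.54.
Standard total = 39,500; weights = 0.1468, 0.0911, 0.0886, 0.1848, 0.1975, 0.1291, 0.1620.
The Eastern Region: 0.1468×21.15 + 0.0911×38.36 + 0.0886×67.19 + 0.1848×104.44 + 0.1975×137.86 + 0.1291×262.65 + 0.1620×524.19 = 177.9252 per 100,000.
The Highland Zone: 0.1468×20.19 + 0.0911×38.46 + 0.0886×76.63 + 0.1848×99.73 + 0.1975×160.34 + 0.1291×280.70 + 0.1620×563.54 = 190.9017 per 100,000.
The crude rates (137.67 vs 120.12) would put the Eastern Region higher, but that reflects its age composition; once standardized to a common age structure, the Highland Zone has the higher underlying rate.

Highland Zone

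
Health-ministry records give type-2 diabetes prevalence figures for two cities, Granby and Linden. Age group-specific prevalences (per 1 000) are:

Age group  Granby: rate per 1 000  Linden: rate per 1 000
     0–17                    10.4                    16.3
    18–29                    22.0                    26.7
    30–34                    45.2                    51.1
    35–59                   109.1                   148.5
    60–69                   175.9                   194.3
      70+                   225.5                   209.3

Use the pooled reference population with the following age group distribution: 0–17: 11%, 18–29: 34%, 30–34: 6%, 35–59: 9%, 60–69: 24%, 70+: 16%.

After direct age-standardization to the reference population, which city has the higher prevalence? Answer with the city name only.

Linden

Standard weights: 0.11, 0.34, 0.06, 0.09, 0.24, 0.16.
Granby: 0.1100×10.4 + 0.3400×22.0 + 0.0600×45.2 + 0.0900×109.1 + 0.2400×175.9 + 0.1600×225.5 = 99.4510 per 1 000.
Linden: 0.1100×16.3 + 0.3400×26.7 + 0.0600×51.1 + 0.0900×148.5 + 0.2400×194.3 + 0.1600×209.3 = 107.4220 per 1 000.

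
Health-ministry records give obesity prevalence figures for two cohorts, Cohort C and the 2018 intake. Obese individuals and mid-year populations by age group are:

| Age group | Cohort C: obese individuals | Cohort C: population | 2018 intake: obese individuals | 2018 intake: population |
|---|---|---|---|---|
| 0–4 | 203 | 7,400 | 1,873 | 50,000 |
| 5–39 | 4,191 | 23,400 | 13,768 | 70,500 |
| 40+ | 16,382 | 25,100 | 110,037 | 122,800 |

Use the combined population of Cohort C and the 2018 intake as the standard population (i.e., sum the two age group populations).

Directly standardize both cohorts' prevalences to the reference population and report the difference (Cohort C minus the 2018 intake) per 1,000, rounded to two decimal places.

Age-specific rates per 1,000 for Cohort C: 27.432, 179.103, 652.669.
For the 2018 intake: 37.460, 195.291, 896.067.
Combined standard total = 299,200; weights = 0.1918, 0.3138, 0.4943.
Cohort C: 0.1918×27.432 + 0.3138×179.103 + 0.4943×652.669 = 384.0981 per 1,000.
The 2018 intake: 0.1918×37.460 + 0.3138×195.291 + 0.4943×896.067 = 511.4181 per 1,000.
Difference = 384.0981 − 511.4181 = -127.3200.

-127.32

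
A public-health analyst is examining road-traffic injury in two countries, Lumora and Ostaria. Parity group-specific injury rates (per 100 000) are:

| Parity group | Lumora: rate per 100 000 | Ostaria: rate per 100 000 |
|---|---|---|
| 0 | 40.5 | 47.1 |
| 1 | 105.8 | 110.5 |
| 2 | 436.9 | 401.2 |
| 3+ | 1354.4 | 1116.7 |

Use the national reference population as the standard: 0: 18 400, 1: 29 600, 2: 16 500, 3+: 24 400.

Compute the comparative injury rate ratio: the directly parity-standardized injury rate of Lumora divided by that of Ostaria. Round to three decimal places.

1.161

Standard total = 88 900; weights = 0.2070, 0.3330, 0.1856, 0.2745.
Lumora: 0.2070×40.5 + 0.3330×105.8 + 0.1856×436.9 + 0.2745×1354.4 = 496.4352 per 100 000.
Ostaria: 0.2070×47.1 + 0.3330×110.5 + 0.1856×401.2 + 0.2745×1116.7 = 427.4997 per 100 000.
Ratio = 496.4352 ÷ 427.4997 = 1.16125.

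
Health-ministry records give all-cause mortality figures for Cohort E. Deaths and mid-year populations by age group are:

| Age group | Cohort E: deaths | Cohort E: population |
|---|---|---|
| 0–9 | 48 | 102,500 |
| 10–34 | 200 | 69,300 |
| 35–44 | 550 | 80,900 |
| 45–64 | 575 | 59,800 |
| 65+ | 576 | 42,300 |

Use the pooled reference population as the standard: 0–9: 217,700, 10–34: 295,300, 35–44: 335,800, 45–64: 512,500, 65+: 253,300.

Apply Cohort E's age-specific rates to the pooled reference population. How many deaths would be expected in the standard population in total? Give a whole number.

Age-specific rates per 1,000 for Cohort E: 0.468, 2.886, 6.799, 9.615, 13.617.
Expected deaths = Σ (standard pop × age-specific rate ÷ 1,000)
= 217,700×0.468/1,000 + 295,300×2.886/1,000 + 335,800×6.799/1,000 + 512,500×9.615/1,000 + 253,300×13.617/1,000
= 101.95 + 852.24 + 2282.94 + 4927.88 + 3449.19 = 11614.20.

11614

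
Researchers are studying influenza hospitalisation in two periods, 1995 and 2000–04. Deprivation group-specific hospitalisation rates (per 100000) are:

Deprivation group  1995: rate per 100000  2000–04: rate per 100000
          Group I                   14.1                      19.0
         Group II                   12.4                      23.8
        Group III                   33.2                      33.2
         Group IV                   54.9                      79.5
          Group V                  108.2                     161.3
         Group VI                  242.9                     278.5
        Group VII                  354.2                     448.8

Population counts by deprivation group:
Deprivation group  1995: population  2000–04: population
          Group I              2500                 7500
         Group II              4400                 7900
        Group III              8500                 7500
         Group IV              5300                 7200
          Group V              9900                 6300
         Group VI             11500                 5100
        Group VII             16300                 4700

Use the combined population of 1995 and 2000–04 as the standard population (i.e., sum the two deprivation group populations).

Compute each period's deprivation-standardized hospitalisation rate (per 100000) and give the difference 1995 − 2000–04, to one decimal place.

Combined standard total = 104600; weights = 0.0956, 0.1176, 0.1530, 0.1195, 0.1549, 0.1587, 0.2008.
1995: 0.0956×14.1 + 0.1176×12.4 + 0.1530×33.2 + 0.1195×54.9 + 0.1549×108.2 + 0.1587×242.9 + 0.2008×354.2 = 140.8619 per 100000.
2000–04: 0.0956×19.0 + 0.1176×23.8 + 0.1530×33.2 + 0.1195×79.5 + 0.1549×161.3 + 0.1587×278.5 + 0.2008×448.8 = 178.4766 per 100000.
Difference = 140.8619 − 178.4766 = -37.6147.

-37.6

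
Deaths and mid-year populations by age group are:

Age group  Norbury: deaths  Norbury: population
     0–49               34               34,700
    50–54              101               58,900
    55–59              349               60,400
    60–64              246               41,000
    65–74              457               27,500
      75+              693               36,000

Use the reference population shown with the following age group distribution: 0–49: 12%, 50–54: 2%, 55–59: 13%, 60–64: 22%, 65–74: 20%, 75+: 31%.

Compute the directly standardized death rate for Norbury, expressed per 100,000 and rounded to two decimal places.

1151.42

Age-specific rates per 100,000 for Norbury: 97.98, 171.48, 577.81, 600.00, 1661.82, 1925.00.
Standard weights: 0.12, 0.02, 0.13, 0.22, 0.20, 0.31.
Standardized rate: 0.1200×97.98 + 0.0200×171.48 + 0.1300×577.81 + 0.2200×600.00 + 0.2000×1661.82 + 0.3100×1925.00 = 1151.4170 per 100,000.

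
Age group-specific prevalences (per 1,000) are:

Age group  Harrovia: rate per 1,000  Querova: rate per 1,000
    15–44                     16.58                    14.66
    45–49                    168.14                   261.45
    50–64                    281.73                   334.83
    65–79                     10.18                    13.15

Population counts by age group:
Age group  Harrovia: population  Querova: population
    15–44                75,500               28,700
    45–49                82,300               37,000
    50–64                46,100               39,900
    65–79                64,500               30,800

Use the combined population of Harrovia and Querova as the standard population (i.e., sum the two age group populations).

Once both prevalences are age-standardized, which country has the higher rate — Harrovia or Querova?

Combined standard total = 404,800; weights = 0.2574, 0.2947, 0.2125, 0.2354.
Harrovia: 0.2574×16.58 + 0.2947×168.14 + 0.2125×281.73 + 0.2354×10.18 = 116.0713 per 1,000.
Querova: 0.2574×14.66 + 0.2947×261.45 + 0.2125×334.83 + 0.2354×13.15 = 155.0571 per 1,000.

Querova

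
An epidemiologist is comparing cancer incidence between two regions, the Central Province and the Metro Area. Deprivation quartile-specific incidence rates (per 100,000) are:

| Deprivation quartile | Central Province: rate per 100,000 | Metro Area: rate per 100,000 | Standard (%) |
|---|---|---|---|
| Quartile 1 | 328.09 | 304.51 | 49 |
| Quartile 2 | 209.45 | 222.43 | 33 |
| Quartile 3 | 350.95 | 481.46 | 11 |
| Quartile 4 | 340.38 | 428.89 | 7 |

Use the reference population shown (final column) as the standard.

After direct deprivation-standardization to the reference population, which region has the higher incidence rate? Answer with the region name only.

Metro Area

Standard weights: 0.49, 0.33, 0.11, 0.07.
The Central Province: 0.4900×328.09 + 0.3300×209.45 + 0.1100×350.95 + 0.0700×340.38 = 292.3137 per 100,000.
The Metro Area: 0.4900×304.51 + 0.3300×222.43 + 0.1100×481.46 + 0.0700×428.89 = 305.5947 per 100,000.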